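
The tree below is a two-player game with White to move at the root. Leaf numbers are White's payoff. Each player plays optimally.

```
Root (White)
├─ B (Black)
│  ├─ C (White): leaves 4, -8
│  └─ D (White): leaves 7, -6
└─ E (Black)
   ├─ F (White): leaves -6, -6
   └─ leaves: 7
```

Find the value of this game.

C (White): max(4, -8) = 4
D (White): max(7, -6) = 7
B (Black): min(4, 7) = 4
F (White): max(-6, -6) = -6
E (Black): min(-6, 7) = -6
Root (White): max(4, -6) = 4

4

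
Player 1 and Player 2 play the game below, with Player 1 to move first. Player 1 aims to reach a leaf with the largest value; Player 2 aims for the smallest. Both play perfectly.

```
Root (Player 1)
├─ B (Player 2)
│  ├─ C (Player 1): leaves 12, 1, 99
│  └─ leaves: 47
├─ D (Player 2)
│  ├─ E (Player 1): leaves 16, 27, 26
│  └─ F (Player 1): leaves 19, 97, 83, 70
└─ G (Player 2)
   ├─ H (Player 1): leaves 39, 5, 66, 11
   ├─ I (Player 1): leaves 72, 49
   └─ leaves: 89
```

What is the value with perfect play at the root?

C (Player 1): max(12, 1, 99) = 99
B (Player 2): min(99, 47) = 47
E (Player 1): max(16, 27, 26) = 27
F (Player 1): max(19, 97, 83, 70) = 97
D (Player 2): min(27, 97) = 27
H (Player 1): max(39, 5, 66, 11) = 66
I (Player 1): max(72, 49) = 72
G (Player 2): min(66, 72, 89) = 66
Root (Player 1): max(47, 27, 66) = 66

66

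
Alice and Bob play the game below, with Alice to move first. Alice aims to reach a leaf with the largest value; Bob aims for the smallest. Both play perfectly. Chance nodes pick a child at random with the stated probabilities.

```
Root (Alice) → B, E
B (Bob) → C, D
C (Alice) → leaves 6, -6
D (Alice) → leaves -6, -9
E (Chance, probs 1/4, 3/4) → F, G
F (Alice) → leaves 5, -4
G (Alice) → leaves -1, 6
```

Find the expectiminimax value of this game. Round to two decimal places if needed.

C (Alice): max(6, -6) = 6
D (Alice): max(-6, -9) = -6
B (Bob): min(6, -6) = -6
F (Alice): max(5, -4) = 5
G (Alice): max(-1, 6) = 6
E (Chance): 1/4·5 + 3/4·6 = 5.75
Root (Alice): max(-6, 5.75) = 5.75

5.75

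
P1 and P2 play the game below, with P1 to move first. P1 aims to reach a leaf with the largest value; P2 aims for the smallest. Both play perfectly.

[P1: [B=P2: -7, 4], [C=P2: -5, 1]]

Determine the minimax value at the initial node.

B (P2): min(-7, 4) = -7
C (P2): min(-5, 1) = -5
Root (P1): max(-7, -5) = -5

-5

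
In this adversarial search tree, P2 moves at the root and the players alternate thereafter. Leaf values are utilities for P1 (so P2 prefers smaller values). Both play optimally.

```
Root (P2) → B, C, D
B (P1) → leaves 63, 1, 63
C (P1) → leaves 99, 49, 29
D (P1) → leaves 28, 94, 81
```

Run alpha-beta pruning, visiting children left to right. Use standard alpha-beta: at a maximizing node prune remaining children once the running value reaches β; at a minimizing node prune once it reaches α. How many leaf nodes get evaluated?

6

B [α=-∞,β=+∞]: v=63
C [α=-∞,β=63]: v=99 after child 1 ≥ β → β-cutoff, skip 2
D [α=-∞,β=63]: v=94 after child 2 ≥ β → β-cutoff, skip 1
Root [α=-∞,β=+∞]: v=63
Leaves evaluated: 6 of 9.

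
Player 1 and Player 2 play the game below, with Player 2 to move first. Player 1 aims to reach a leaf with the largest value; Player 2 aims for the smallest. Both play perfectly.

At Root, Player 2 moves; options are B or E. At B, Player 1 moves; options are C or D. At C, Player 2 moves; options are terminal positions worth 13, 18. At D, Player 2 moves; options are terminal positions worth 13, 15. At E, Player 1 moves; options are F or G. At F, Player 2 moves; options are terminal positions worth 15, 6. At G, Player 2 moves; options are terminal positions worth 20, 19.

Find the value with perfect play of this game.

C (Player 2): min(13, 18) = 13
D (Player 2): min(13, 15) = 13
B (Player 1): max(13, 13) = 13
F (Player 2): min(15, 6) = 6
G (Player 2): min(20, 19) = 19
E (Player 1): max(6, 19) = 19
Root (Player 2): min(13, 19) = 13

13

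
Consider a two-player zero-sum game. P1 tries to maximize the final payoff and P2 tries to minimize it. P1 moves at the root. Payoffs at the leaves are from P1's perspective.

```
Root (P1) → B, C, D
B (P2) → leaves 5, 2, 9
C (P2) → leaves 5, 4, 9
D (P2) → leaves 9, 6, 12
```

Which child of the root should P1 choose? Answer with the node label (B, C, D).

B (P2): min(5, 2, 9) = 2
C (P2): min(5, 4, 9) = 4
D (P2): min(9, 6, 12) = 6
Root (P1): max(2, 4, 6) = 6
P1 picks the child with the highest value: D (value 6).

D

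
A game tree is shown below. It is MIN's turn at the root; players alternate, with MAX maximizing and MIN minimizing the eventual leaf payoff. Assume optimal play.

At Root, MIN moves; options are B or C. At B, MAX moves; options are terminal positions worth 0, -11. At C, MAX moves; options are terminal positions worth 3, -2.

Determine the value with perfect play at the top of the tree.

0

B (MAX): max(0, -11) = 0
C (MAX): max(3, -2) = 3
Root (MIN): min(0, 3) = 0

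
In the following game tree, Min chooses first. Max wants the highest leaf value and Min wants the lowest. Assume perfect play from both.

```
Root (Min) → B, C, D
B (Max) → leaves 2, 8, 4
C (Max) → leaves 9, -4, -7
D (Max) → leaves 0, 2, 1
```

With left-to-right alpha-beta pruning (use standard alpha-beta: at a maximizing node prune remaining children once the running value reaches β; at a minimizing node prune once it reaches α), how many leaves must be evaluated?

7

B [α=-∞,β=+∞]: v=8
C [α=-∞,β=8]: v=9 after child 1 ≥ β → β-cutoff, skip 2
D [α=-∞,β=8]: v=2
Root [α=-∞,β=+∞]: v=2
Leaves evaluated: 7 of 9.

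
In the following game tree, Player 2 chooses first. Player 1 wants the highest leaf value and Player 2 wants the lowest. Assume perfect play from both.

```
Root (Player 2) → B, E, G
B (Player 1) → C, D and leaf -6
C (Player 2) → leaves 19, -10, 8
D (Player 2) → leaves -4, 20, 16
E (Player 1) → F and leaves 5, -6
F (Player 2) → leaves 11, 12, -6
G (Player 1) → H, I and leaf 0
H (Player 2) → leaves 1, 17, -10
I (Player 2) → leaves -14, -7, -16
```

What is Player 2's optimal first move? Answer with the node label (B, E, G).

C (Player 2): min(19, -10, 8) = -10
D (Player 2): min(-4, 20, 16) = -4
B (Player 1): max(-10, -4, -6) = -4
F (Player 2): min(11, 12, -6) = -6
E (Player 1): max(-6, 5, -6) = 5
H (Player 2): min(1, 17, -10) = -10
I (Player 2): min(-14, -7, -16) = -16
G (Player 1): max(-10, -16, 0) = 0
Root (Player 2): min(-4, 5, 0) = -4
Player 2 picks the child with the lowest value: B (value -4).

B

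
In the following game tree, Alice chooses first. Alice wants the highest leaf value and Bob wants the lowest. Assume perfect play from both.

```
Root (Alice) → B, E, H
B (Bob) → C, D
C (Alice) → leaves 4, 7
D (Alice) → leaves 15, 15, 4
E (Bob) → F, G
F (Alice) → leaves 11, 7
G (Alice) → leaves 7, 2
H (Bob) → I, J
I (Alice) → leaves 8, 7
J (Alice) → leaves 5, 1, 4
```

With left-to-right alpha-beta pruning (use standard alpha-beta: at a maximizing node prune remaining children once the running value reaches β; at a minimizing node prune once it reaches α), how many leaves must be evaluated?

12

C [α=-∞,β=+∞]: v=7
D [α=-∞,β=7]: v=15 after child 1 ≥ β → β-cutoff, skip 2
B [α=-∞,β=+∞]: v=7
F [α=7,β=+∞]: v=11
G [α=7,β=11]: v=7
E [α=7,β=+∞]: v=7
I [α=7,β=+∞]: v=8
J [α=7,β=8]: v=5
H [α=7,β=+∞]: v=5
Root [α=-∞,β=+∞]: v=7
Leaves evaluated: 12 of 14.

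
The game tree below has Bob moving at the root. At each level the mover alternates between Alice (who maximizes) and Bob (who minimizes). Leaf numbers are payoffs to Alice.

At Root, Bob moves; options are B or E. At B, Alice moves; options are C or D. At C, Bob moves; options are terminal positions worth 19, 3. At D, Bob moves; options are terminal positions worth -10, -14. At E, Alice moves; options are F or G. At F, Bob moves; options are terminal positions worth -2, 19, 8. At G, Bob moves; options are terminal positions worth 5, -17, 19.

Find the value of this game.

-2

C (Bob): min(19, 3) = 3
D (Bob): min(-10, -14) = -14
B (Alice): max(3, -14) = 3
F (Bob): min(-2, 19, 8) = -2
G (Bob): min(5, -17, 19) = -17
E (Alice): max(-2, -17) = -2
Root (Bob): min(3, -2) = -2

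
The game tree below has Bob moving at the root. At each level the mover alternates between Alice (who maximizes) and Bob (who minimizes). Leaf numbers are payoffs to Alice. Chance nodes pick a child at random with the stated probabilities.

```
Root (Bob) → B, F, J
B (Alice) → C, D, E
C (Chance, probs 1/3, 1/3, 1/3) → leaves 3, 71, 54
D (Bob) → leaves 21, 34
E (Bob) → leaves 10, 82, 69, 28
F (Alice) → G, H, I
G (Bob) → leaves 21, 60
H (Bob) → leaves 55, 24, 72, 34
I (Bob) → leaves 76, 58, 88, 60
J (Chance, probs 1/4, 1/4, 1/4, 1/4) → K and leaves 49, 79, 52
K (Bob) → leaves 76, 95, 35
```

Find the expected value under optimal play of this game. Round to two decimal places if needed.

C (Chance): 1/3·3 + 1/3·71 + 1/3·54 = 42.67
D (Bob): min(21, 34) = 21
E (Bob): min(10, 82, 69, 28) = 10
B (Alice): max(42.67, 21, 10) = 42.67
G (Bob): min(21, 60) = 21
H (Bob): min(55, 24, 72, 34) = 24
I (Bob): min(76, 58, 88, 60) = 58
F (Alice): max(21, 24, 58) = 58
K (Bob): min(76, 95, 35) = 35
J (Chance): 1/4·35 + 1/4·49 + 1/4·79 + 1/4·52 = 53.75
Root (Bob): min(42.67, 58, 53.75) = 42.67

42.67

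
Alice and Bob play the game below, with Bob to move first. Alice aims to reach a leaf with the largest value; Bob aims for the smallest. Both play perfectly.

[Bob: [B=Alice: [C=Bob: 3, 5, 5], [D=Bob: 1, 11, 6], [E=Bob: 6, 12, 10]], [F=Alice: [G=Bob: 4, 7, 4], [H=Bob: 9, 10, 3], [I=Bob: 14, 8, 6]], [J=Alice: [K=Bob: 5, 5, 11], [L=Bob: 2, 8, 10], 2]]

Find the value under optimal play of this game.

5

C (Bob): min(3, 5, 5) = 3
D (Bob): min(1, 11, 6) = 1
E (Bob): min(6, 12, 10) = 6
B (Alice): max(3, 1, 6) = 6
G (Bob): min(4, 7, 4) = 4
H (Bob): min(9, 10, 3) = 3
I (Bob): min(14, 8, 6) = 6
F (Alice): max(4, 3, 6) = 6
K (Bob): min(5, 5, 11) = 5
L (Bob): min(2, 8, 10) = 2
J (Alice): max(5, 2, 2) = 5
Root (Bob): min(6, 6, 5) = 5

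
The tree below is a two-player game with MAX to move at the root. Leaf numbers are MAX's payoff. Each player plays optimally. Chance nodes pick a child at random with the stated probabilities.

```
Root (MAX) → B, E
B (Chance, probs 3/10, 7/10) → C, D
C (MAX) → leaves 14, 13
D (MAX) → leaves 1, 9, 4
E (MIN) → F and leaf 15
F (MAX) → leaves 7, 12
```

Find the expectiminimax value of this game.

C (MAX): max(14, 13) = 14
D (MAX): max(1, 9, 4) = 9
B (Chance): 3/10·14 + 7/10·9 = 10.5
F (MAX): max(7, 12) = 12
E (MIN): min(12, 15) = 12
Root (MAX): max(10.5, 12) = 12

12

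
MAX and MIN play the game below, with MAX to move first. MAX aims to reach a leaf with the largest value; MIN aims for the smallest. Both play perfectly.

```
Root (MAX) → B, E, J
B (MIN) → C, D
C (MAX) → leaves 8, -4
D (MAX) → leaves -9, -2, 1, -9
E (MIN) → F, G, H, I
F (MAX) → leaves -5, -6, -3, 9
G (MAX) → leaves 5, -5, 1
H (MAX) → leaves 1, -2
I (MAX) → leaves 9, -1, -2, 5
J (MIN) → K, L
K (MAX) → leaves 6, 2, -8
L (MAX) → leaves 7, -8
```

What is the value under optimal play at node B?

1

C: max(8, -4) = 8
D: max(-9, -2, 1, -9) = 1
B: min(8, 1) = 1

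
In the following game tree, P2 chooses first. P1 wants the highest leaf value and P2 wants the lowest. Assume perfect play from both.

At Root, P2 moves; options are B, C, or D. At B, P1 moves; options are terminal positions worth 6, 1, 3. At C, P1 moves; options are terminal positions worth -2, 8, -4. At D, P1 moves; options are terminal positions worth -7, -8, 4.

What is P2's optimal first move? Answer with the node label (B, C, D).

B (P1): max(6, 1, 3) = 6
C (P1): max(-2, 8, -4) = 8
D (P1): max(-7, -8, 4) = 4
Root (P2): min(6, 8, 4) = 4
P2 picks the child with the lowest value: D (value 4).

D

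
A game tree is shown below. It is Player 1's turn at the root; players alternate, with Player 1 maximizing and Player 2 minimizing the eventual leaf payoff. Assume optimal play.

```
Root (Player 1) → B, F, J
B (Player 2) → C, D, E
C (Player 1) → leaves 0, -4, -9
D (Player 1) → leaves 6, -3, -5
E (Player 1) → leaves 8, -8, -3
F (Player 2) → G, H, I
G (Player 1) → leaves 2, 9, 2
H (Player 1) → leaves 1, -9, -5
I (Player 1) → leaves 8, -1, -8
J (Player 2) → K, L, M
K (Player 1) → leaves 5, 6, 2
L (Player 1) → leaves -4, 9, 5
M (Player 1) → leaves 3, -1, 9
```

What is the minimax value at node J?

K: max(5, 6, 2) = 6
L: max(-4, 9, 5) = 9
M: max(3, -1, 9) = 9
J: min(6, 9, 9) = 6

6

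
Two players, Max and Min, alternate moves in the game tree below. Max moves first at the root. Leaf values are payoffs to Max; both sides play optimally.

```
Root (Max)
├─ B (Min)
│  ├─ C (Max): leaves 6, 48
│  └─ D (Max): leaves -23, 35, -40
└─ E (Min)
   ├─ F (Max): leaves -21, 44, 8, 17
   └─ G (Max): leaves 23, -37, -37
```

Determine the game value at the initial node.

35

C (Max): max(6, 48) = 48
D (Max): max(-23, 35, -40) = 35
B (Min): min(48, 35) = 35
F (Max): max(-21, 44, 8, 17) = 44
G (Max): max(23, -37, -37) = 23
E (Min): min(44, 23) = 23
Root (Max): max(35, 23) = 35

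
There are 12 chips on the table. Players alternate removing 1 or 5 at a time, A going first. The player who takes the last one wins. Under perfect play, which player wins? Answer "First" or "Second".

Second

i:   0  1  2  3  4  5  6  7  8  9 10 11 12
     L  W  L  W  L  W  L  W  L  W  L  W  L
Position 12 is L, so the second player wins.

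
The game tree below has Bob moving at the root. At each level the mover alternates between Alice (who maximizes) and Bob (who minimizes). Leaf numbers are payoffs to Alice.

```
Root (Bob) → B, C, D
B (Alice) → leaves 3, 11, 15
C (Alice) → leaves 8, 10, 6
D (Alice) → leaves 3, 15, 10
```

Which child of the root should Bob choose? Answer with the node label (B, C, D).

C

B (Alice): max(3, 11, 15) = 15
C (Alice): max(8, 10, 6) = 10
D (Alice): max(3, 15, 10) = 15
Root (Bob): min(15, 10, 15) = 10
Bob picks the child with the lowest value: C (value 10).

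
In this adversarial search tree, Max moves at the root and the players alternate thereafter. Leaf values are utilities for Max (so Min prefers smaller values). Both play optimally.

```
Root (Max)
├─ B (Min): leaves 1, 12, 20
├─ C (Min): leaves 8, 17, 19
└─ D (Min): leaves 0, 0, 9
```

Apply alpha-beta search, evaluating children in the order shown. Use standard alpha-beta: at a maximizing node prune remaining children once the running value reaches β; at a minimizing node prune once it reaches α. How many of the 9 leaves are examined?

7

B [α=-∞,β=+∞]: v=1
C [α=1,β=+∞]: v=8
D [α=8,β=+∞]: v=0 after child 1 ≤ α → α-cutoff, skip 2
Root [α=-∞,β=+∞]: v=8
Leaves evaluated: 7 of 9.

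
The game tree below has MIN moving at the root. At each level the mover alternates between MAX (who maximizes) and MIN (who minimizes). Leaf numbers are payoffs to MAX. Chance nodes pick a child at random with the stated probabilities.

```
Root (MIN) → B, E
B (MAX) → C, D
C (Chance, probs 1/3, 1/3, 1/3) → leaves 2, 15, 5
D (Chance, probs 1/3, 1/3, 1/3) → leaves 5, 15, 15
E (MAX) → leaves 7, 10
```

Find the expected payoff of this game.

10

C (Chance): 1/3·2 + 1/3·15 + 1/3·5 = 7.33
D (Chance): 1/3·5 + 1/3·15 + 1/3·15 = 11.67
B (MAX): max(7.33, 11.67) = 11.67
E (MAX): max(7, 10) = 10
Root (MIN): min(11.67, 10) = 10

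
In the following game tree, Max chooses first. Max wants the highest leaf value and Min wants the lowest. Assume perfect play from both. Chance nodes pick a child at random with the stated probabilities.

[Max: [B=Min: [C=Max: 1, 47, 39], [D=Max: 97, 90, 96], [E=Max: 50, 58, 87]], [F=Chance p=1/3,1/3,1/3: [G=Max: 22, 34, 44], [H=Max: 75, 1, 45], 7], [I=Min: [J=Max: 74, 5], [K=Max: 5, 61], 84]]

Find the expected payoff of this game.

C (Max): max(1, 47, 39) = 47
D (Max): max(97, 90, 96) = 97
E (Max): max(50, 58, 87) = 87
B (Min): min(47, 97, 87) = 47
G (Max): max(22, 34, 44) = 44
H (Max): max(75, 1, 45) = 75
F (Chance): 1/3·44 + 1/3·75 + 1/3·7 = 42
J (Max): max(74, 5) = 74
K (Max): max(5, 61) = 61
I (Min): min(74, 61, 84) = 61
Root (Max): max(47, 42, 61) = 61

61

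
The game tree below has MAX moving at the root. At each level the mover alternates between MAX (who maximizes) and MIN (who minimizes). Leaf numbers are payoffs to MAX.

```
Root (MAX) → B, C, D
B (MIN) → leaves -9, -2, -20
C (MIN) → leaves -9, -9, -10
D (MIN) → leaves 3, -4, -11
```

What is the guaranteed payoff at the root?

-10

B (MIN): min(-9, -2, -20) = -20
C (MIN): min(-9, -9, -10) = -10
D (MIN): min(3, -4, -11) = -11
Root (MAX): max(-20, -10, -11) = -10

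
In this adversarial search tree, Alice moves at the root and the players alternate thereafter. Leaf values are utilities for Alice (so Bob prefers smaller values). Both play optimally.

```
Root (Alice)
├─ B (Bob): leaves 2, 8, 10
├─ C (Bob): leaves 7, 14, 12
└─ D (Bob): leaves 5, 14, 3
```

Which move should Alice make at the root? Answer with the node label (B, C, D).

B (Bob): min(2, 8, 10) = 2
C (Bob): min(7, 14, 12) = 7
D (Bob): min(5, 14, 3) = 3
Root (Alice): max(2, 7, 3) = 7
Alice picks the child with the highest value: C (value 7).

C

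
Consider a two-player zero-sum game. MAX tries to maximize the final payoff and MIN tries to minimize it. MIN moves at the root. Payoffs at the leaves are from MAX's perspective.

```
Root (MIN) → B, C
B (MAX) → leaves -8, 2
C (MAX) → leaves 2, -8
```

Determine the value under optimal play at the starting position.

B (MAX): max(-8, 2) = 2
C (MAX): max(2, -8) = 2
Root (MIN): min(2, 2) = 2

2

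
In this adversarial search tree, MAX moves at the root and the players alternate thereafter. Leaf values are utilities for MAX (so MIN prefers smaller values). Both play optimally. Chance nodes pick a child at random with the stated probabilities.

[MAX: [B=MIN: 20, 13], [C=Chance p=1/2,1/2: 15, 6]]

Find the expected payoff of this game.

13

B (MIN): min(20, 13) = 13
C (Chance): 1/2·15 + 1/2·6 = 10.5
Root (MAX): max(13, 10.5) = 13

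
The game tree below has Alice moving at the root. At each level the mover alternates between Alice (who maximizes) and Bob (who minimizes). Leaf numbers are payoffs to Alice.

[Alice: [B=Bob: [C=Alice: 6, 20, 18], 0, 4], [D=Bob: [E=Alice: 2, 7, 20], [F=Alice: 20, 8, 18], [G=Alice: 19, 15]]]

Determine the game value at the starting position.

19

C (Alice): max(6, 20, 18) = 20
B (Bob): min(20, 0, 4) = 0
E (Alice): max(2, 7, 20) = 20
F (Alice): max(20, 8, 18) = 20
G (Alice): max(19, 15) = 19
D (Bob): min(20, 20, 19) = 19
Root (Alice): max(0, 19) = 19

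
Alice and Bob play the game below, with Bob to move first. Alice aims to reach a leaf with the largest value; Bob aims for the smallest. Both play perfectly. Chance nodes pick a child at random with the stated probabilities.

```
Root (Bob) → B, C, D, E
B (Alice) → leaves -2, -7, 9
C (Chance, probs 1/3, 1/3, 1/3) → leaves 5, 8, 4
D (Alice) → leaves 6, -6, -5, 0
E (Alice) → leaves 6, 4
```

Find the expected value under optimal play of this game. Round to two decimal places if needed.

5.67

B (Alice): max(-2, -7, 9) = 9
C (Chance): 1/3·5 + 1/3·8 + 1/3·4 = 5.67
D (Alice): max(6, -6, -5, 0) = 6
E (Alice): max(6, 4) = 6
Root (Bob): min(9, 5.67, 6, 6) = 5.67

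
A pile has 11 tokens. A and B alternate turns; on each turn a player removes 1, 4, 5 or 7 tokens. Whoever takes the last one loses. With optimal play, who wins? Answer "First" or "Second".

Compute winning (W) and losing (L) positions by backward induction:
i:   0  1  2  3  4  5  6  7  8  9 10 11
     W  L  W  L  W  W  W  W  W  L  W  L
Position 11 is L, so the second player wins.

Second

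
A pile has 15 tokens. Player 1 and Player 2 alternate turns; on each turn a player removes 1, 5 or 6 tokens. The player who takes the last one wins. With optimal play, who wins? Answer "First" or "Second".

Second

Positions where the player to move wins (W) vs loses (L):
i:   0  1  2  3  4  5  6  7  8  9 10 11 12 13 14 15
     L  W  L  W  L  W  W  W  W  W  W  L  W  L  W  L
Position 15 is L, so the second player wins.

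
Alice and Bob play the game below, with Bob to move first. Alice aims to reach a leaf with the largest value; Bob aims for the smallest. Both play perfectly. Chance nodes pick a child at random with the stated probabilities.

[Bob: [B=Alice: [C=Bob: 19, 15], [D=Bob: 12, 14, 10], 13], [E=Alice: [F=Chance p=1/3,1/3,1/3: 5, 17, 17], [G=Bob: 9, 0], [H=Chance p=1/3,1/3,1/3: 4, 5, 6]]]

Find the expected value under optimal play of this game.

13

C (Bob): min(19, 15) = 15
D (Bob): min(12, 14, 10) = 10
B (Alice): max(15, 10, 13) = 15
F (Chance): 1/3·5 + 1/3·17 + 1/3·17 = 13
G (Bob): min(9, 0) = 0
H (Chance): 1/3·4 + 1/3·5 + 1/3·6 = 5
E (Alice): max(13, 0, 5) = 13
Root (Bob): min(15, 13) = 13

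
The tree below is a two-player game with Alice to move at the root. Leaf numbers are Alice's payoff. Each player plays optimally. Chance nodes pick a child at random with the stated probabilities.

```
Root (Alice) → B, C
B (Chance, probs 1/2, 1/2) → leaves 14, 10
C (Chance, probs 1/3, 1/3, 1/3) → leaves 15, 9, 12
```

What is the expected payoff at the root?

B (Chance): 1/2·14 + 1/2·10 = 12
C (Chance): 1/3·15 + 1/3·9 + 1/3·12 = 12
Root (Alice): max(12, 12) = 12

12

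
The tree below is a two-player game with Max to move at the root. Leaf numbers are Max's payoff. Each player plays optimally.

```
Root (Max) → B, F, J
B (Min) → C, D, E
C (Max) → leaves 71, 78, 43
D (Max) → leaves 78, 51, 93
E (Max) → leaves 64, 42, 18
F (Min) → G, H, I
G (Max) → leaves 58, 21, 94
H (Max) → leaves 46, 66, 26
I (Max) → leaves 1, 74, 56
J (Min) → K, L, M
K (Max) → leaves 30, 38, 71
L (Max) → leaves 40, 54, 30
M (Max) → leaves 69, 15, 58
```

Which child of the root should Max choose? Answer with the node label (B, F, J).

F

C (Max): max(71, 78, 43) = 78
D (Max): max(78, 51, 93) = 93
E (Max): max(64, 42, 18) = 64
B (Min): min(78, 93, 64) = 64
G (Max): max(58, 21, 94) = 94
H (Max): max(46, 66, 26) = 66
I (Max): max(1, 74, 56) = 74
F (Min): min(94, 66, 74) = 66
K (Max): max(30, 38, 71) = 71
L (Max): max(40, 54, 30) = 54
M (Max): max(69, 15, 58) = 69
J (Min): min(71, 54, 69) = 54
Root (Max): max(64, 66, 54) = 66
Max picks the child with the highest value: F (value 66).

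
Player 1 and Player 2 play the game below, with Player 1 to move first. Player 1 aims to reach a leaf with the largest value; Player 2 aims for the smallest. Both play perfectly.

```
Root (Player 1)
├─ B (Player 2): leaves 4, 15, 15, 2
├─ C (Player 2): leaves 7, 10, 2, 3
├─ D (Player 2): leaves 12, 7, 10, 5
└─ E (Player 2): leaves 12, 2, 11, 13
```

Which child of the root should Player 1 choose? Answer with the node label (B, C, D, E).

D

B (Player 2): min(4, 15, 15, 2) = 2
C (Player 2): min(7, 10, 2, 3) = 2
D (Player 2): min(12, 7, 10, 5) = 5
E (Player 2): min(12, 2, 11, 13) = 2
Root (Player 1): max(2, 2, 5, 2) = 5
Player 1 picks the child with the highest value: D (value 5).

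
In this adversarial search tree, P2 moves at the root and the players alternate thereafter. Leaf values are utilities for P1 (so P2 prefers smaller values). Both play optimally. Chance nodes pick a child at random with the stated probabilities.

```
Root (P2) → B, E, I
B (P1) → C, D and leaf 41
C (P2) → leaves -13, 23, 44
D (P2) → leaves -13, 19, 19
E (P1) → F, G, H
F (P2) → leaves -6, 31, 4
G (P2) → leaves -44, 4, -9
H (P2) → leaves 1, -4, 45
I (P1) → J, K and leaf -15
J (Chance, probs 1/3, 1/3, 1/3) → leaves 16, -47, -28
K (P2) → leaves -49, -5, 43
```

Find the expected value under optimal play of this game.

C (P2): min(-13, 23, 44) = -13
D (P2): min(-13, 19, 19) = -13
B (P1): max(-13, -13, 41) = 41
F (P2): min(-6, 31, 4) = -6
G (P2): min(-44, 4, -9) = -44
H (P2): min(1, -4, 45) = -4
E (P1): max(-6, -44, -4) = -4
J (Chance): 1/3·16 + 1/3·-47 + 1/3·-28 = -19.67
K (P2): min(-49, -5, 43) = -49
I (P1): max(-19.67, -49, -15) = -15
Root (P2): min(41, -4, -15) = -15

-15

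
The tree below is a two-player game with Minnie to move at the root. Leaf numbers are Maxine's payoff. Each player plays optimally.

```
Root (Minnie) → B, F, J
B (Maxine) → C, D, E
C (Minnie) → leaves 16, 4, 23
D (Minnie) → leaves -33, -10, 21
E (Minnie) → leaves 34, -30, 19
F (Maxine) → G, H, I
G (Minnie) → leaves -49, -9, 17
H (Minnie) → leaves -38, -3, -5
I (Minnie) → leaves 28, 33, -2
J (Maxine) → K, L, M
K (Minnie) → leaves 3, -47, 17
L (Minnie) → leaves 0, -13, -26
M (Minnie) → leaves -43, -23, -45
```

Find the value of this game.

-26

C (Minnie): min(16, 4, 23) = 4
D (Minnie): min(-33, -10, 21) = -33
E (Minnie): min(34, -30, 19) = -30
B (Maxine): max(4, -33, -30) = 4
G (Minnie): min(-49, -9, 17) = -49
H (Minnie): min(-38, -3, -5) = -38
I (Minnie): min(28, 33, -2) = -2
F (Maxine): max(-49, -38, -2) = -2
K (Minnie): min(3, -47, 17) = -47
L (Minnie): min(0, -13, -26) = -26
M (Minnie): min(-43, -23, -45) = -45
J (Maxine): max(-47, -26, -45) = -26
Root (Minnie): min(4, -2, -26) = -26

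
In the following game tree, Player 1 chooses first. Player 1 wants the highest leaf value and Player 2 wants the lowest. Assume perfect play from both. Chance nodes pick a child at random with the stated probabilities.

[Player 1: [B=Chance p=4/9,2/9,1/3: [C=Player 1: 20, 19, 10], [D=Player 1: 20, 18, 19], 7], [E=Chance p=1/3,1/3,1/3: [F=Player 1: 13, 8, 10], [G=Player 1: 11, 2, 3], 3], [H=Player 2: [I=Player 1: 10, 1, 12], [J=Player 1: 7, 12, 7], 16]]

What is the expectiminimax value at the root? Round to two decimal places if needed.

15.67

C (Player 1): max(20, 19, 10) = 20
D (Player 1): max(20, 18, 19) = 20
B (Chance): 4/9·20 + 2/9·20 + 1/3·7 = 15.67
F (Player 1): max(13, 8, 10) = 13
G (Player 1): max(11, 2, 3) = 11
E (Chance): 1/3·13 + 1/3·11 + 1/3·3 = 9
I (Player 1): max(10, 1, 12) = 12
J (Player 1): max(7, 12, 7) = 12
H (Player 2): min(12, 12, 16) = 12
Root (Player 1): max(15.67, 9, 12) = 15.67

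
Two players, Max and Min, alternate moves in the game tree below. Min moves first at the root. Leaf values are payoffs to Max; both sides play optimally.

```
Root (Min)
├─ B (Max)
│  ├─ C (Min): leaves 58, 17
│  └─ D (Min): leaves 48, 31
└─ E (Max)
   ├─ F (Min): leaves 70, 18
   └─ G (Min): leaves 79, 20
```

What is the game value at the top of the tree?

C (Min): min(58, 17) = 17
D (Min): min(48, 31) = 31
B (Max): max(17, 31) = 31
F (Min): min(70, 18) = 18
G (Min): min(79, 20) = 20
E (Max): max(18, 20) = 20
Root (Min): min(31, 20) = 20

20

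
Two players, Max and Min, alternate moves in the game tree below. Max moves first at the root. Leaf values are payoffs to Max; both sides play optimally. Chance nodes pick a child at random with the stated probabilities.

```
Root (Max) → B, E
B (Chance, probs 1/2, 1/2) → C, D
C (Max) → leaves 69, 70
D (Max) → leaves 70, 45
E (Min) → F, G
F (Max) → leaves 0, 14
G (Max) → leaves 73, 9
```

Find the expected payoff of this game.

70

C (Max): max(69, 70) = 70
D (Max): max(70, 45) = 70
B (Chance): 1/2·70 + 1/2·70 = 70
F (Max): max(0, 14) = 14
G (Max): max(73, 9) = 73
E (Min): min(14, 73) = 14
Root (Max): max(70, 14) = 70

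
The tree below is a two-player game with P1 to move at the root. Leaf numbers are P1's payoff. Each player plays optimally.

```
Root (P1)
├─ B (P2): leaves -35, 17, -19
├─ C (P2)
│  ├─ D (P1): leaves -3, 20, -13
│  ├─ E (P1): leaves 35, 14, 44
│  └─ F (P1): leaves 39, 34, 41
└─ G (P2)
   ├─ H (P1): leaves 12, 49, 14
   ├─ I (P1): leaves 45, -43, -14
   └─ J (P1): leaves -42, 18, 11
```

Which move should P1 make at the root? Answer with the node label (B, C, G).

B (P2): min(-35, 17, -19) = -35
D (P1): max(-3, 20, -13) = 20
E (P1): max(35, 14, 44) = 44
F (P1): max(39, 34, 41) = 41
C (P2): min(20, 44, 41) = 20
H (P1): max(12, 49, 14) = 49
I (P1): max(45, -43, -14) = 45
J (P1): max(-42, 18, 11) = 18
G (P2): min(49, 45, 18) = 18
Root (P1): max(-35, 20, 18) = 20
P1 picks the child with the highest value: C (value 20).

C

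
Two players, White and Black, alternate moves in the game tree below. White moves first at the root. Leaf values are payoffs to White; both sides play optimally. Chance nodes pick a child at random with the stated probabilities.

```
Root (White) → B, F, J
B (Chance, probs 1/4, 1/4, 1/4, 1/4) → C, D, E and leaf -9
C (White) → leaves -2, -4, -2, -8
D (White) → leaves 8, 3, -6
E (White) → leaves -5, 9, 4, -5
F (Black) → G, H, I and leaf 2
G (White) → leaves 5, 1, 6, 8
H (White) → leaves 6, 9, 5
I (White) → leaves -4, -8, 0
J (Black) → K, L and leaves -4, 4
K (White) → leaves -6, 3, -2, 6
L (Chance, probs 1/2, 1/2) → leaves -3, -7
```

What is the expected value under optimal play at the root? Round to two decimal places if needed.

1.5

C (White): max(-2, -4, -2, -8) = -2
D (White): max(8, 3, -6) = 8
E (White): max(-5, 9, 4, -5) = 9
B (Chance): 1/4·-2 + 1/4·8 + 1/4·9 + 1/4·-9 = 1.5
G (White): max(5, 1, 6, 8) = 8
H (White): max(6, 9, 5) = 9
I (White): max(-4, -8, 0) = 0
F (Black): min(8, 9, 0, 2) = 0
K (White): max(-6, 3, -2, 6) = 6
L (Chance): 1/2·-3 + 1/2·-7 = -5
J (Black): min(6, -5, -4, 4) = -5
Root (White): max(1.5, 0, -5) = 1.5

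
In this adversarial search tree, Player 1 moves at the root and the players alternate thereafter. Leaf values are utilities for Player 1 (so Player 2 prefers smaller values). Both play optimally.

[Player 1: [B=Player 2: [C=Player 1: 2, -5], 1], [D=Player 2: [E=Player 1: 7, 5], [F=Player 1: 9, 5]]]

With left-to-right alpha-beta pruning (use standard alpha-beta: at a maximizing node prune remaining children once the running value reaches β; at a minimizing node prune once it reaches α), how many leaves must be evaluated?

6

C [α=-∞,β=+∞]: v=2
B [α=-∞,β=+∞]: v=1
E [α=1,β=+∞]: v=7
F [α=1,β=7]: v=9 after child 1 ≥ β → β-cutoff, skip 1
D [α=1,β=+∞]: v=7
Root [α=-∞,β=+∞]: v=7
Leaves evaluated: 6 of 7.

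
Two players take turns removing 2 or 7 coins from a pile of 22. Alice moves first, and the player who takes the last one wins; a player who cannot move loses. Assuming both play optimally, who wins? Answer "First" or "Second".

Mark each pile size as W (mover wins) or L (mover loses):
i:   0  1  2  3  4  5  6  7  8  9 10 11 12 13 14 15 16 17 18 19 20 21 22
     L  L  W  W  L  L  W  W  W  L  L  W  W  L  L  W  W  W  L  L  W  W  L
Position 22 is L, so the second player wins.

Second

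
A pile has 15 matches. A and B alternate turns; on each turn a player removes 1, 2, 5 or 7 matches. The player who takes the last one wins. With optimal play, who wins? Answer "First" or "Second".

Second

Compute winning (W) and losing (L) positions by backward induction:
i:   0  1  2  3  4  5  6  7  8  9 10 11 12 13 14 15
     L  W  W  L  W  W  L  W  W  L  W  W  L  W  W  L
Position 15 is L, so the second player wins.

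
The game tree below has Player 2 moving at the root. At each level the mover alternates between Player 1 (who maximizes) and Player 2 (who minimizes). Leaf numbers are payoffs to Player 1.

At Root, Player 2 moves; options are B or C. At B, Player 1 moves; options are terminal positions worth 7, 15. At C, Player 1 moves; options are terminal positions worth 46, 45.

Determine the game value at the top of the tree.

15

B (Player 1): max(7, 15) = 15
C (Player 1): max(46, 45) = 46
Root (Player 2): min(15, 46) = 15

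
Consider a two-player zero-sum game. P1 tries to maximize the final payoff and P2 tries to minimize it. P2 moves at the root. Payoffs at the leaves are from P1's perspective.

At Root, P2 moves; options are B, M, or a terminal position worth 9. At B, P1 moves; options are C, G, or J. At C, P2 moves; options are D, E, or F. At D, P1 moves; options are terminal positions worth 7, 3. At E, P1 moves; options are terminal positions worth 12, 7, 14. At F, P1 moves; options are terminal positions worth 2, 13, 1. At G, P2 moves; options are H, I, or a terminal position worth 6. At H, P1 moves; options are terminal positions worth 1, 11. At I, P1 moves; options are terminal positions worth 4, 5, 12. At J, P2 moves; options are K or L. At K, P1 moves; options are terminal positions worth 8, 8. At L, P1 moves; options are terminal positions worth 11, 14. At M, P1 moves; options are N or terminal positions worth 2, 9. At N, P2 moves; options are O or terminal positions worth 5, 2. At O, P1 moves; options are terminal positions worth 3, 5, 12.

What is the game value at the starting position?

D (P1): max(7, 3) = 7
E (P1): max(12, 7, 14) = 14
F (P1): max(2, 13, 1) = 13
C (P2): min(7, 14, 13) = 7
H (P1): max(1, 11) = 11
I (P1): max(4, 5, 12) = 12
G (P2): min(11, 12, 6) = 6
K (P1): max(8, 8) = 8
L (P1): max(11, 14) = 14
J (P2): min(8, 14) = 8
B (P1): max(7, 6, 8) = 8
O (P1): max(3, 5, 12) = 12
N (P2): min(12, 5, 2) = 2
M (P1): max(2, 2, 9) = 9
Root (P2): min(8, 9, 9) = 8

8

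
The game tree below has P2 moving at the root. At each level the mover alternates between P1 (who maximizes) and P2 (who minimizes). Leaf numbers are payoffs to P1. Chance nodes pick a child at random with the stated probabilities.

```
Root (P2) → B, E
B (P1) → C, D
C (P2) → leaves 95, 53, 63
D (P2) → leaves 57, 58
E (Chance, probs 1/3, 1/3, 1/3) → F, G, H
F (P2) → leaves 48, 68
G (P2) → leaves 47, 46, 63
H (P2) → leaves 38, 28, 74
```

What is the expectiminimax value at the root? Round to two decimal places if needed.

40.67

C (P2): min(95, 53, 63) = 53
D (P2): min(57, 58) = 57
B (P1): max(53, 57) = 57
F (P2): min(48, 68) = 48
G (P2): min(47, 46, 63) = 46
H (P2): min(38, 28, 74) = 28
E (Chance): 1/3·48 + 1/3·46 + 1/3·28 = 40.67
Root (P2): min(57, 40.67) = 40.67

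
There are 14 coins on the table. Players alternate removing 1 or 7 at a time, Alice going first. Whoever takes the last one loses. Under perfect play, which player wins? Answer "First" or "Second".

First

W/L table (W = player to move can force a win):
i:   0  1  2  3  4  5  6  7  8  9 10 11 12 13 14
     W  L  W  L  W  L  W  L  W  L  W  L  W  L  W
Position 14 is W, so the first player wins.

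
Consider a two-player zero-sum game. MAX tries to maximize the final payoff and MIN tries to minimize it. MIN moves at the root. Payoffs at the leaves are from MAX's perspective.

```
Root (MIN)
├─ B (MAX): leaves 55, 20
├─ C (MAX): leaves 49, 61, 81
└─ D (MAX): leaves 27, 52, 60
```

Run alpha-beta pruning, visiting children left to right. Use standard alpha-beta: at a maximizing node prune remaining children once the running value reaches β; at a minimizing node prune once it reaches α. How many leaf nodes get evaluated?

7

B [α=-∞,β=+∞]: v=55
C [α=-∞,β=55]: v=61 after child 2 ≥ β → β-cutoff, skip 1
D [α=-∞,β=55]: v=60
Root [α=-∞,β=+∞]: v=55
Leaves evaluated: 7 of 8.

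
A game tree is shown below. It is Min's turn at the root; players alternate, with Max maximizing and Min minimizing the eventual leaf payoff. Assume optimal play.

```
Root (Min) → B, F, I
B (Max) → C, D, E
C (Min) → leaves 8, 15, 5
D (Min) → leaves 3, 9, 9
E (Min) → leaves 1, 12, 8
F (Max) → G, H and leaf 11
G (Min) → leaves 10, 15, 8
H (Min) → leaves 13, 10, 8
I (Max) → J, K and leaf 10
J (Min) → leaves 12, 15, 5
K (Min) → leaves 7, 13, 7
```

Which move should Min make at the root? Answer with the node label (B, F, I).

B

C (Min): min(8, 15, 5) = 5
D (Min): min(3, 9, 9) = 3
E (Min): min(1, 12, 8) = 1
B (Max): max(5, 3, 1) = 5
G (Min): min(10, 15, 8) = 8
H (Min): min(13, 10, 8) = 8
F (Max): max(8, 8, 11) = 11
J (Min): min(12, 15, 5) = 5
K (Min): min(7, 13, 7) = 7
I (Max): max(5, 7, 10) = 10
Root (Min): min(5, 11, 10) = 5
Min picks the child with the lowest value: B (value 5).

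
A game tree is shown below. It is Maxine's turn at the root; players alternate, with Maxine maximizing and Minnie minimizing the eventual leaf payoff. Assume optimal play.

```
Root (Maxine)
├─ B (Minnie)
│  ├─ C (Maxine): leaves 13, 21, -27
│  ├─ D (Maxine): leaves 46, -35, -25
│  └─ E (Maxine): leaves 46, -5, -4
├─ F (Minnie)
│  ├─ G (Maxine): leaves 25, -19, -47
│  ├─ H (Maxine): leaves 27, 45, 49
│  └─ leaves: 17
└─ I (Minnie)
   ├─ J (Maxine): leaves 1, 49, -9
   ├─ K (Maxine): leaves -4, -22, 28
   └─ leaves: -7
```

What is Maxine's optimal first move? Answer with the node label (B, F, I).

C (Maxine): max(13, 21, -27) = 21
D (Maxine): max(46, -35, -25) = 46
E (Maxine): max(46, -5, -4) = 46
B (Minnie): min(21, 46, 46) = 21
G (Maxine): max(25, -19, -47) = 25
H (Maxine): max(27, 45, 49) = 49
F (Minnie): min(25, 49, 17) = 17
J (Maxine): max(1, 49, -9) = 49
K (Maxine): max(-4, -22, 28) = 28
I (Minnie): min(49, 28, -7) = -7
Root (Maxine): max(21, 17, -7) = 21
Maxine picks the child with the highest value: B (value 21).

B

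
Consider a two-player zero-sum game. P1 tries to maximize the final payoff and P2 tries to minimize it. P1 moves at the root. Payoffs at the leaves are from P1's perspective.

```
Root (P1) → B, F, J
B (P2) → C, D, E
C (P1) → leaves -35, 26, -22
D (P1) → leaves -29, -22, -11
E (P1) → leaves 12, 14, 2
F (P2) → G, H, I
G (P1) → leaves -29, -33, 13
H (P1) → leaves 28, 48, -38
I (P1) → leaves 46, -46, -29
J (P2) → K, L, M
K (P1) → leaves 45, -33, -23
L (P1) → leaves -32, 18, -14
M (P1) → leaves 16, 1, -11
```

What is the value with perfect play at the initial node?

16

C (P1): max(-35, 26, -22) = 26
D (P1): max(-29, -22, -11) = -11
E (P1): max(12, 14, 2) = 14
B (P2): min(26, -11, 14) = -11
G (P1): max(-29, -33, 13) = 13
H (P1): max(28, 48, -38) = 48
I (P1): max(46, -46, -29) = 46
F (P2): min(13, 48, 46) = 13
K (P1): max(45, -33, -23) = 45
L (P1): max(-32, 18, -14) = 18
M (P1): max(16, 1, -11) = 16
J (P2): min(45, 18, 16) = 16
Root (P1): max(-11, 13, 16) = 16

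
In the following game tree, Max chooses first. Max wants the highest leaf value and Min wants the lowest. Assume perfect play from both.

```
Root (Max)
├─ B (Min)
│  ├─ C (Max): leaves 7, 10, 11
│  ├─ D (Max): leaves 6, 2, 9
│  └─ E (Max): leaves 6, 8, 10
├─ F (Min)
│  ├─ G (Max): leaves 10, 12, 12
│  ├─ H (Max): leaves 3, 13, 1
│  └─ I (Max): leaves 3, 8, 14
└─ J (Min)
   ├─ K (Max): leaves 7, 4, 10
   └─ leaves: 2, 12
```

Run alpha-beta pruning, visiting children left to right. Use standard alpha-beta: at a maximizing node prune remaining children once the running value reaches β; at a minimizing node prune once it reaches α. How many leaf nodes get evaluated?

C [α=-∞,β=+∞]: v=11
D [α=-∞,β=11]: v=9
E [α=-∞,β=9]: v=10
B [α=-∞,β=+∞]: v=9
G [α=9,β=+∞]: v=12
H [α=9,β=12]: v=13 after child 2 ≥ β → β-cutoff, skip 1
I [α=9,β=12]: v=14
F [α=9,β=+∞]: v=12
K [α=12,β=+∞]: v=10
J [α=12,β=+∞]: v=10 after child 1 ≤ α → α-cutoff, skip 2
Root [α=-∞,β=+∞]: v=12
Leaves evaluated: 20 of 23.

20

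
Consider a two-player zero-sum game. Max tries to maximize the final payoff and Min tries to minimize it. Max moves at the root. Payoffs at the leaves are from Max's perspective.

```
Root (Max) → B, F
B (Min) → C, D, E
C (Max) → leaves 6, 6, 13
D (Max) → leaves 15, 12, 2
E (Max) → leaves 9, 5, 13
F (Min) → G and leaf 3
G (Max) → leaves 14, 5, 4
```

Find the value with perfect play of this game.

C (Max): max(6, 6, 13) = 13
D (Max): max(15, 12, 2) = 15
E (Max): max(9, 5, 13) = 13
B (Min): min(13, 15, 13) = 13
G (Max): max(14, 5, 4) = 14
F (Min): min(14, 3) = 3
Root (Max): max(13, 3) = 13

13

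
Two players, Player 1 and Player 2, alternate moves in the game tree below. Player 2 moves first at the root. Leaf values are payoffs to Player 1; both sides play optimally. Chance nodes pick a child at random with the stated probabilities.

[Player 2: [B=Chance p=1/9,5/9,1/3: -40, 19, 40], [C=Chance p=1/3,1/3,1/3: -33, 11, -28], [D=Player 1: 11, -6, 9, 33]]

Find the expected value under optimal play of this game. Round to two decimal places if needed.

B (Chance): 1/9·-40 + 5/9·19 + 1/3·40 = 19.44
C (Chance): 1/3·-33 + 1/3·11 + 1/3·-28 = -16.67
D (Player 1): max(11, -6, 9, 33) = 33
Root (Player 2): min(19.44, -16.67, 33) = -16.67

-16.67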